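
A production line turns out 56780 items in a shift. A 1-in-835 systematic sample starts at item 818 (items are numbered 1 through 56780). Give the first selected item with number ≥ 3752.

4158

k = 835
Steps past start: ⌈(3752 − 818)/835⌉ = ⌈2934/835⌉ = 4
Selected item: 818 + 4×835 = 4158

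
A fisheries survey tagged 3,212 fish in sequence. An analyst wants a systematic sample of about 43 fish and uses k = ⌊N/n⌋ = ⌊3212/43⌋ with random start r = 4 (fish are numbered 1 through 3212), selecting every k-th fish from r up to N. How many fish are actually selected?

44

k = ⌊3212/43⌋ = 74
Achieved size = ⌊(3212 − 4)/74⌋ + 1 = ⌊3208/74⌋ + 1 = 43 + 1 = 44
(last selection: 4 + 43×74 = 3186 ≤ 3212; next would be 3260 > 3212)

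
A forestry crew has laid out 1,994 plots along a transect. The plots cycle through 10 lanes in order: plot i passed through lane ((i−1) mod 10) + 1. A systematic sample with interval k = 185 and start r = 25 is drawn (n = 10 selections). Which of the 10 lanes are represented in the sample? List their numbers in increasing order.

Consecutive selections differ by k = 185, so their lane numbers differ by 185 mod 10 = 5.
gcd(185, 10) = 5, so the sample visits 10/5 = 2 distinct residues mod 10.
Start 25 is lane 5; the lanes hit are 5, 10.

5, 10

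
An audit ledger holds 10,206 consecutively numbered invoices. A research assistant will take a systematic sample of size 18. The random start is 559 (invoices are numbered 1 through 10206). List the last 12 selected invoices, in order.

3961, 4528, 5095, 5662, 6229, 6796, 7363, 7930, 8497, 9064, 9631, 10198

k = N/n = 10206/18 = 567
7th selection = 559 + 6×567 = 3961
8th: 3961 + 567 = 4528
9th: 4528 + 567 = 5095
10th: 5095 + 567 = 5662
11th: 5662 + 567 = 6229
12th: 6229 + 567 = 6796
13th: 6796 + 567 = 7363
14th: 7363 + 567 = 7930
15th: 7930 + 567 = 8497
16th: 8497 + 567 = 9064
17th: 9064 + 567 = 9631
18th: 9631 + 567 = 10198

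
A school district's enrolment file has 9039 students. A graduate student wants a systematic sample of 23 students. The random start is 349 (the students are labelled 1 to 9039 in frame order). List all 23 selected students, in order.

k = N/n = 9039/23 = 393
student 1: 349
student 2: 349 + 393 = 742
student 3: 742 + 393 = 1135
student 4: 1135 + 393 = 1528
student 5: 1528 + 393 = 1921
student 6: 1921 + 393 = 2314
student 7: 2314 + 393 = 2707
student 8: 2707 + 393 = 3100
student 9: 3100 + 393 = 3493
student 10: 3493 + 393 = 3886
student 11: 3886 + 393 = 4279
student 12: 4279 + 393 = 4672
student 13: 4672 + 393 = 5065
student 14: 5065 + 393 = 5458
student 15: 5458 + 393 = 5851
student 16: 5851 + 393 = 6244
student 17: 6244 + 393 = 6637
student 18: 6637 + 393 = 7030
student 19: 7030 + 393 = 7423
student 20: 7423 + 393 = 7816
student 21: 7816 + 393 = 8209
student 22: 8209 + 393 = 8602
student 23: 8602 + 393 = 8995

349, 742, 1135, 1528, 1921, 2314, 2707, 3100, 3493, 3886, 4279, 4672, 5065, 5458, 5851, 6244, 6637, 7030, 7423, 7816, 8209, 8602, 8995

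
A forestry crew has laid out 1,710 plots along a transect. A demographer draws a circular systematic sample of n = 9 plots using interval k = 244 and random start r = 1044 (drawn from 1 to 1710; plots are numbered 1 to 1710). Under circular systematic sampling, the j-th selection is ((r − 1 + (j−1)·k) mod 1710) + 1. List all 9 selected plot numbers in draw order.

1044, 1288, 1532, 66, 310, 554, 798, 1042, 1286

Selection 1: 1044
Selection 2: 1044 + 244 = 1288
Selection 3: 1288 + 244 = 1532
Selection 4: 1532 + 244 = 1776 → 1776 − 1710 = 66
Selection 5: 66 + 244 = 310
Selection 6: 310 + 244 = 554
Selection 7: 554 + 244 = 798
Selection 8: 798 + 244 = 1042
Selection 9: 1042 + 244 = 1286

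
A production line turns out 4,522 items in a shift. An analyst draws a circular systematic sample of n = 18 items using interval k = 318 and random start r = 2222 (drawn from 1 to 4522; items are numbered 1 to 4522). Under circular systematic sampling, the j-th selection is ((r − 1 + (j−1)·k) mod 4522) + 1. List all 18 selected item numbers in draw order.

Selection 1: 2222
Selection 2: 2222 + 318 = 2540
Selection 3: 2540 + 318 = 2858
Selection 4: 2858 + 318 = 3176
Selection 5: 3176 + 318 = 3494
Selection 6: 3494 + 318 = 3812
Selection 7: 3812 + 318 = 4130
Selection 8: 4130 + 318 = 4448
Selection 9: 4448 + 318 = 4766 → 4766 − 4522 = 244
Selection 10: 244 + 318 = 562
Selection 11: 562 + 318 = 880
Selection 12: 880 + 318 = 1198
Selection 13: 1198 + 318 = 1516
Selection 14: 1516 + 318 = 1834
Selection 15: 1834 + 318 = 2152
Selection 16: 2152 + 318 = 2470
Selection 17: 2470 + 318 = 2788
Selection 18: 2788 + 318 = 3106

2222, 2540, 2858, 3176, 3494, 3812, 4130, 4448, 244, 562, 880, 1198, 1516, 1834, 2152, 2470, 2788, 3106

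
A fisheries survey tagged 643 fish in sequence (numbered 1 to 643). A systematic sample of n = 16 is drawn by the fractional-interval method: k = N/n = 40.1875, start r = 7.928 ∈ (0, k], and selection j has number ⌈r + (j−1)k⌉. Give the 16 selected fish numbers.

8, 49, 89, 129, 169, 209, 250, 290, 330, 370, 410, 450, 491, 531, 571, 611

j=1: r + 0k = 7.928 → ⌈·⌉ = 8
j=2: r + 1k = 48.1155 → ⌈·⌉ = 49
j=3: r + 2k = 88.303 → ⌈·⌉ = 89
j=4: r + 3k = 128.4905 → ⌈·⌉ = 129
j=5: r + 4k = 168.678 → ⌈·⌉ = 169
j=6: r + 5k = 208.8655 → ⌈·⌉ = 209
j=7: r + 6k = 249.053 → ⌈·⌉ = 250
j=8: r + 7k = 289.2405 → ⌈·⌉ = 290
j=9: r + 8k = 329.428 → ⌈·⌉ = 330
j=10: r + 9k = 369.6155 → ⌈·⌉ = 370
j=11: r + 10k = 409.803 → ⌈·⌉ = 410
j=12: r + 11k = 449.9905 → ⌈·⌉ = 450
j=13: r + 12k = 490.178 → ⌈·⌉ = 491
j=14: r + 13k = 530.3655 → ⌈·⌉ = 531
j=15: r + 14k = 570.553 → ⌈·⌉ = 571
j=16: r + 15k = 610.7405 → ⌈·⌉ = 611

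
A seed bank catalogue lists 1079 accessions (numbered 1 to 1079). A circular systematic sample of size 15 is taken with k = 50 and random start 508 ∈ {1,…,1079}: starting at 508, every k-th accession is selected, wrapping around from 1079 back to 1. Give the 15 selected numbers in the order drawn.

Selection 1: 508
Selection 2: 508 + 50 = 558
Selection 3: 558 + 50 = 608
Selection 4: 608 + 50 = 658
Selection 5: 658 + 50 = 708
Selection 6: 708 + 50 = 758
Selection 7: 758 + 50 = 808
Selection 8: 808 + 50 = 858
Selection 9: 858 + 50 = 908
Selection 10: 908 + 50 = 958
Selection 11: 958 + 50 = 1008
Selection 12: 1008 + 50 = 1058
Selection 13: 1058 + 50 = 1108 → 1108 − 1079 = 29
Selection 14: 29 + 50 = 79
Selection 15: 79 + 50 = 129

508, 558, 608, 658, 708, 758, 808, 858, 908, 958, 1008, 1058, 29, 79, 129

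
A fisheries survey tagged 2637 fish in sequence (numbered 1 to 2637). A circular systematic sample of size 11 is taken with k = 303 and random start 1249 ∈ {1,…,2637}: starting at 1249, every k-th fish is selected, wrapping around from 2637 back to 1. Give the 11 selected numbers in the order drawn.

Selection 1: 1249
Selection 2: 1249 + 303 = 1552
Selection 3: 1552 + 303 = 1855
Selection 4: 1855 + 303 = 2158
Selection 5: 2158 + 303 = 2461
Selection 6: 2461 + 303 = 2764 → 2764 − 2637 = 127
Selection 7: 127 + 303 = 430
Selection 8: 430 + 303 = 733
Selection 9: 733 + 303 = 1036
Selection 10: 1036 + 303 = 1339
Selection 11: 1339 + 303 = 1642

1249, 1552, 1855, 2158, 2461, 127, 430, 733, 1036, 1339, 1642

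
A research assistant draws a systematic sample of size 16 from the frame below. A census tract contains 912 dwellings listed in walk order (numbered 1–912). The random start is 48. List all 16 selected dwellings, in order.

48, 105, 162, 219, 276, 333, 390, 447, 504, 561, 618, 675, 732, 789, 846, 903

k = N/n = 912/16 = 57
dwelling 1: 48
dwelling 2: 48 + 57 = 105
dwelling 3: 105 + 57 = 162
dwelling 4: 162 + 57 = 219
dwelling 5: 219 + 57 = 276
dwelling 6: 276 + 57 = 333
dwelling 7: 333 + 57 = 390
dwelling 8: 390 + 57 = 447
dwelling 9: 447 + 57 = 504
dwelling 10: 504 + 57 = 561
dwelling 11: 561 + 57 = 618
dwelling 12: 618 + 57 = 675
dwelling 13: 675 + 57 = 732
dwelling 14: 732 + 57 = 789
dwelling 15: 789 + 57 = 846
dwelling 16: 846 + 57 = 903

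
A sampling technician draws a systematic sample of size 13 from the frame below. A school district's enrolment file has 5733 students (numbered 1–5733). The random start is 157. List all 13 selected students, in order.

157, 598, 1039, 1480, 1921, 2362, 2803, 3244, 3685, 4126, 4567, 5008, 5449

k = N/n = 5733/13 = 441
student 1: 157
student 2: 157 + 441 = 598
student 3: 598 + 441 = 1039
student 4: 1039 + 441 = 1480
student 5: 1480 + 441 = 1921
student 6: 1921 + 441 = 2362
student 7: 2362 + 441 = 2803
student 8: 2803 + 441 = 3244
student 9: 3244 + 441 = 3685
student 10: 3685 + 441 = 4126
student 11: 4126 + 441 = 4567
student 12: 4567 + 441 = 5008
student 13: 5008 + 441 = 5449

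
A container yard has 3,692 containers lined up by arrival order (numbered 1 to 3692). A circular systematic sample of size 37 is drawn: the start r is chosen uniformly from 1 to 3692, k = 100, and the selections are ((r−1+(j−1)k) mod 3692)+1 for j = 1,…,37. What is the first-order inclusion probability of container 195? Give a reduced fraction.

For each position j, as r ranges over 1…3692 the j-th selection hits every container exactly once, so container 195 is selected for exactly 37 of the 3692 starts.
Inclusion probability = 37/3692.

37/3692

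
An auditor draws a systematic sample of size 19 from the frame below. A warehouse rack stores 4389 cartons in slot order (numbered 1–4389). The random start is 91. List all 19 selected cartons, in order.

91, 322, 553, 784, 1015, 1246, 1477, 1708, 1939, 2170, 2401, 2632, 2863, 3094, 3325, 3556, 3787, 4018, 4249

k = N/n = 4389/19 = 231
carton 1: 91
carton 2: 91 + 231 = 322
carton 3: 322 + 231 = 553
carton 4: 553 + 231 = 784
carton 5: 784 + 231 = 1015
carton 6: 1015 + 231 = 1246
carton 7: 1246 + 231 = 1477
carton 8: 1477 + 231 = 1708
carton 9: 1708 + 231 = 1939
carton 10: 1939 + 231 = 2170
carton 11: 2170 + 231 = 2401
carton 12: 2401 + 231 = 2632
carton 13: 2632 + 231 = 2863
carton 14: 2863 + 231 = 3094
carton 15: 3094 + 231 = 3325
carton 16: 3325 + 231 = 3556
carton 17: 3556 + 231 = 3787
carton 18: 3787 + 231 = 4018
carton 19: 4018 + 231 = 4249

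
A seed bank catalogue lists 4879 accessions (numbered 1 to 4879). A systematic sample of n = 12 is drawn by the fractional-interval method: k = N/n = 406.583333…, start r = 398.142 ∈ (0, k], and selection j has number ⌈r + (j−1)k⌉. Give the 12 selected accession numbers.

j=1: r + 0k = 398.142 → ⌈·⌉ = 399
j=2: r + 1k = 804.725333… → ⌈·⌉ = 805
j=3: r + 2k = 1211.308666… → ⌈·⌉ = 1212
j=4: r + 3k = 1617.892 → ⌈·⌉ = 1618
j=5: r + 4k = 2024.475333… → ⌈·⌉ = 2025
j=6: r + 5k = 2431.058666… → ⌈·⌉ = 2432
j=7: r + 6k = 2837.642 → ⌈·⌉ = 2838
j=8: r + 7k = 3244.225333… → ⌈·⌉ = 3245
j=9: r + 8k = 3650.808666… → ⌈·⌉ = 3651
j=10: r + 9k = 4057.392 → ⌈·⌉ = 4058
j=11: r + 10k = 4463.975333… → ⌈·⌉ = 4464
j=12: r + 11k = 4870.558666… → ⌈·⌉ = 4871

399, 805, 1212, 1618, 2025, 2432, 2838, 3245, 3651, 4058, 4464, 4871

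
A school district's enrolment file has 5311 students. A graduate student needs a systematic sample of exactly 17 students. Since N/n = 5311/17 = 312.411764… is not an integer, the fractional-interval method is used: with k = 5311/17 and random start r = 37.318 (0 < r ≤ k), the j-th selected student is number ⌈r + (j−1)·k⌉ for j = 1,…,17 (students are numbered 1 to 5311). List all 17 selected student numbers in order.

38, 350, 663, 975, 1287, 1600, 1912, 2225, 2537, 2850, 3162, 3474, 3787, 4099, 4412, 4724, 5036

j=1: r + 0k = 37.318 → ⌈·⌉ = 38
j=2: r + 1k = 349.729764… → ⌈·⌉ = 350
j=3: r + 2k = 662.141529… → ⌈·⌉ = 663
j=4: r + 3k = 974.553294… → ⌈·⌉ = 975
j=5: r + 4k = 1286.965058… → ⌈·⌉ = 1287
j=6: r + 5k = 1599.376823… → ⌈·⌉ = 1600
j=7: r + 6k = 1911.788588… → ⌈·⌉ = 1912
j=8: r + 7k = 2224.200352… → ⌈·⌉ = 2225
j=9: r + 8k = 2536.612117… → ⌈·⌉ = 2537
j=10: r + 9k = 2849.023882… → ⌈·⌉ = 2850
j=11: r + 10k = 3161.435647… → ⌈·⌉ = 3162
j=12: r + 11k = 3473.847411… → ⌈·⌉ = 3474
j=13: r + 12k = 3786.259176… → ⌈·⌉ = 3787
j=14: r + 13k = 4098.670941… → ⌈·⌉ = 4099
j=15: r + 14k = 4411.082705… → ⌈·⌉ = 4412
j=16: r + 15k = 4723.494470… → ⌈·⌉ = 4724
j=17: r + 16k = 5035.906235… → ⌈·⌉ = 5036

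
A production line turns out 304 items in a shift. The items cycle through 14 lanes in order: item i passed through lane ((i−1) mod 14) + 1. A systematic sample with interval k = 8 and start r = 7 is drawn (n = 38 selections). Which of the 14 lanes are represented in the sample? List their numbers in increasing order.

Consecutive selections differ by k = 8, so their lane numbers differ by 8 mod 14 = 8.
gcd(8, 14) = 2, so the sample visits 14/2 = 7 distinct residues mod 14.
Start 7 is lane 7; the lanes hit are 1, 3, 5, 7, 9, 11, 13.

1, 3, 5, 7, 9, 11, 13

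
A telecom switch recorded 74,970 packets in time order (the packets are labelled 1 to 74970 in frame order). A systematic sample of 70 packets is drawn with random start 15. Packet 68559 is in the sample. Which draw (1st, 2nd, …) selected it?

k = 74970/70 = 1071
position = (68559 − 15)/1071 + 1 = 68544/1071 + 1 = 64 + 1 = 65

65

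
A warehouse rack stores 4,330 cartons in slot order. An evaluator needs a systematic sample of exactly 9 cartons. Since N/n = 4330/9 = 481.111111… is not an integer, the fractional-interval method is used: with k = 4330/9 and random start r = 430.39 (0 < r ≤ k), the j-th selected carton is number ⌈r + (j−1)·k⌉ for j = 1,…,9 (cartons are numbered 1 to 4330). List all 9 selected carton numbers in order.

j=1: r + 0k = 430.39 → ⌈·⌉ = 431
j=2: r + 1k = 911.501111… → ⌈·⌉ = 912
j=3: r + 2k = 1392.612222… → ⌈·⌉ = 1393
j=4: r + 3k = 1873.723333… → ⌈·⌉ = 1874
j=5: r + 4k = 2354.834444… → ⌈·⌉ = 2355
j=6: r + 5k = 2835.945555… → ⌈·⌉ = 2836
j=7: r + 6k = 3317.056666… → ⌈·⌉ = 3318
j=8: r + 7k = 3798.167777… → ⌈·⌉ = 3799
j=9: r + 8k = 4279.278888… → ⌈·⌉ = 4280

431, 912, 1393, 1874, 2355, 2836, 3318, 3799, 4280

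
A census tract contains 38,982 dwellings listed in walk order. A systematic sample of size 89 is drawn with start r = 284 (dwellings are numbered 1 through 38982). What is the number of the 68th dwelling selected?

29630

k = 38982/89 = 438
68th selection = r + (68−1)·k = 284 + 67×438 = 284 + 29346 = 29630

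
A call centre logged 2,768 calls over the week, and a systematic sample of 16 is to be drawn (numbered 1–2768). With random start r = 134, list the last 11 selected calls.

999, 1172, 1345, 1518, 1691, 1864, 2037, 2210, 2383, 2556, 2729

k = N/n = 2768/16 = 173
6th selection = 134 + 5×173 = 999
7th: 999 + 173 = 1172
8th: 1172 + 173 = 1345
9th: 1345 + 173 = 1518
10th: 1518 + 173 = 1691
11th: 1691 + 173 = 1864
12th: 1864 + 173 = 2037
13th: 2037 + 173 = 2210
14th: 2210 + 173 = 2383
15th: 2383 + 173 = 2556
16th: 2556 + 173 = 2729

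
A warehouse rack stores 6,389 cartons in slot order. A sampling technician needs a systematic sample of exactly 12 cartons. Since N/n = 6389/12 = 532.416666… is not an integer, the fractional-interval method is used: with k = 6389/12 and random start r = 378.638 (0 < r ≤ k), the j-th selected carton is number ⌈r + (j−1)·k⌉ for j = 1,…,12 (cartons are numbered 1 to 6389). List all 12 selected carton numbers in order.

j=1: r + 0k = 378.638 → ⌈·⌉ = 379
j=2: r + 1k = 911.054666… → ⌈·⌉ = 912
j=3: r + 2k = 1443.471333… → ⌈·⌉ = 1444
j=4: r + 3k = 1975.888 → ⌈·⌉ = 1976
j=5: r + 4k = 2508.304666… → ⌈·⌉ = 2509
j=6: r + 5k = 3040.721333… → ⌈·⌉ = 3041
j=7: r + 6k = 3573.138 → ⌈·⌉ = 3574
j=8: r + 7k = 4105.554666… → ⌈·⌉ = 4106
j=9: r + 8k = 4637.971333… → ⌈·⌉ = 4638
j=10: r + 9k = 5170.388 → ⌈·⌉ = 5171
j=11: r + 10k = 5702.804666… → ⌈·⌉ = 5703
j=12: r + 11k = 6235.221333… → ⌈·⌉ = 6236

379, 912, 1444, 1976, 2509, 3041, 3574, 4106, 4638, 5171, 5703, 6236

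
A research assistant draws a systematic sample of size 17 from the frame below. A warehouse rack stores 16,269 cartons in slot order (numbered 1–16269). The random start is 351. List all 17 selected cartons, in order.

k = N/n = 16269/17 = 957
carton 1: 351
carton 2: 351 + 957 = 1308
carton 3: 1308 + 957 = 2265
carton 4: 2265 + 957 = 3222
carton 5: 3222 + 957 = 4179
carton 6: 4179 + 957 = 5136
carton 7: 5136 + 957 = 6093
carton 8: 6093 + 957 = 7050
carton 9: 7050 + 957 = 8007
carton 10: 8007 + 957 = 8964
carton 11: 8964 + 957 = 9921
carton 12: 9921 + 957 = 10878
carton 13: 10878 + 957 = 11835
carton 14: 11835 + 957 = 12792
carton 15: 12792 + 957 = 13749
carton 16: 13749 + 957 = 14706
carton 17: 14706 + 957 = 15663

351, 1308, 2265, 3222, 4179, 5136, 6093, 7050, 8007, 8964, 9921, 10878, 11835, 12792, 13749, 14706, 15663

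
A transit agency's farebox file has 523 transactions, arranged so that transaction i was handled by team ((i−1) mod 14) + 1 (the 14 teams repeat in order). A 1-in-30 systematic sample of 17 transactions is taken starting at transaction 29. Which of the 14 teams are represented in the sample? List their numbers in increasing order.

Consecutive selections differ by k = 30, so their team numbers differ by 30 mod 14 = 2.
gcd(30, 14) = 2, so the sample visits 14/2 = 7 distinct residues mod 14.
Start 29 is team 1; the teams hit are 1, 3, 5, 7, 9, 11, 13.

1, 3, 5, 7, 9, 11, 13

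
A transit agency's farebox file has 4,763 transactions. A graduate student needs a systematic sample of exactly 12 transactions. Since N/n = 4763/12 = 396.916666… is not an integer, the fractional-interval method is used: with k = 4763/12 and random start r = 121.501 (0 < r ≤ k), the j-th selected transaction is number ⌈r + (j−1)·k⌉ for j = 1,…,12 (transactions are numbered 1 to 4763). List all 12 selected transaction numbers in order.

122, 519, 916, 1313, 1710, 2107, 2504, 2900, 3297, 3694, 4091, 4488

j=1: r + 0k = 121.501 → ⌈·⌉ = 122
j=2: r + 1k = 518.417666… → ⌈·⌉ = 519
j=3: r + 2k = 915.334333… → ⌈·⌉ = 916
j=4: r + 3k = 1312.251 → ⌈·⌉ = 1313
j=5: r + 4k = 1709.167666… → ⌈·⌉ = 1710
j=6: r + 5k = 2106.084333… → ⌈·⌉ = 2107
j=7: r + 6k = 2503.001 → ⌈·⌉ = 2504
j=8: r + 7k = 2899.917666… → ⌈·⌉ = 2900
j=9: r + 8k = 3296.834333… → ⌈·⌉ = 3297
j=10: r + 9k = 3693.751 → ⌈·⌉ = 3694
j=11: r + 10k = 4090.667666… → ⌈·⌉ = 4091
j=12: r + 11k = 4487.584333… → ⌈·⌉ = 4488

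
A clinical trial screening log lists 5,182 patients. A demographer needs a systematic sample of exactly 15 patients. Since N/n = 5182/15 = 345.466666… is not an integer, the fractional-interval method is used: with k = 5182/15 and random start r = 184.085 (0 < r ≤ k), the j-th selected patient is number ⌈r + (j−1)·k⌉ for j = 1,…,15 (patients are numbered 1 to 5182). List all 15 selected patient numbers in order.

185, 530, 876, 1221, 1566, 1912, 2257, 2603, 2948, 3294, 3639, 3985, 4330, 4676, 5021

j=1: r + 0k = 184.085 → ⌈·⌉ = 185
j=2: r + 1k = 529.551666… → ⌈·⌉ = 530
j=3: r + 2k = 875.018333… → ⌈·⌉ = 876
j=4: r + 3k = 1220.485 → ⌈·⌉ = 1221
j=5: r + 4k = 1565.951666… → ⌈·⌉ = 1566
j=6: r + 5k = 1911.418333… → ⌈·⌉ = 1912
j=7: r + 6k = 2256.885 → ⌈·⌉ = 2257
j=8: r + 7k = 2602.351666… → ⌈·⌉ = 2603
j=9: r + 8k = 2947.818333… → ⌈·⌉ = 2948
j=10: r + 9k = 3293.285 → ⌈·⌉ = 3294
j=11: r + 10k = 3638.751666… → ⌈·⌉ = 3639
j=12: r + 11k = 3984.218333… → ⌈·⌉ = 3985
j=13: r + 12k = 4329.685 → ⌈·⌉ = 4330
j=14: r + 13k = 4675.151666… → ⌈·⌉ = 4676
j=15: r + 14k = 5020.618333… → ⌈·⌉ = 5021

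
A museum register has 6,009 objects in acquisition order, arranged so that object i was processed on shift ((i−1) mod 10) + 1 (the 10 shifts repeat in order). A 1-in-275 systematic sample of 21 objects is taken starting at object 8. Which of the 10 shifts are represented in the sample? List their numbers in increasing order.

Consecutive selections differ by k = 275, so their shift numbers differ by 275 mod 10 = 5.
gcd(275, 10) = 5, so the sample visits 10/5 = 2 distinct residues mod 10.
Start 8 is shift 8; the shifts hit are 3, 8.

3, 8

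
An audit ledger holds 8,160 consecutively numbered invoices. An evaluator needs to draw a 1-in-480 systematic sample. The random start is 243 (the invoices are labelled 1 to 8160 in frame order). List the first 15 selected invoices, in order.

invoice 1: 243
invoice 2: 243 + 480 = 723
invoice 3: 723 + 480 = 1203
invoice 4: 1203 + 480 = 1683
invoice 5: 1683 + 480 = 2163
invoice 6: 2163 + 480 = 2643
invoice 7: 2643 + 480 = 3123
invoice 8: 3123 + 480 = 3603
invoice 9: 3603 + 480 = 4083
invoice 10: 4083 + 480 = 4563
invoice 11: 4563 + 480 = 5043
invoice 12: 5043 + 480 = 5523
invoice 13: 5523 + 480 = 6003
invoice 14: 6003 + 480 = 6483
invoice 15: 6483 + 480 = 6963

243, 723, 1203, 1683, 2163, 2643, 3123, 3603, 4083, 4563, 5043, 5523, 6003, 6483, 6963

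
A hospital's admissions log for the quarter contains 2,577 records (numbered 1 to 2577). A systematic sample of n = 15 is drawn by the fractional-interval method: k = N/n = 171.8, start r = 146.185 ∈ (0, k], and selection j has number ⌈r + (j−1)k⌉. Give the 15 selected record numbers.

147, 318, 490, 662, 834, 1006, 1177, 1349, 1521, 1693, 1865, 2036, 2208, 2380, 2552

j=1: r + 0k = 146.185 → ⌈·⌉ = 147
j=2: r + 1k = 317.985 → ⌈·⌉ = 318
j=3: r + 2k = 489.785 → ⌈·⌉ = 490
j=4: r + 3k = 661.585 → ⌈·⌉ = 662
j=5: r + 4k = 833.385 → ⌈·⌉ = 834
j=6: r + 5k = 1005.185 → ⌈·⌉ = 1006
j=7: r + 6k = 1176.985 → ⌈·⌉ = 1177
j=8: r + 7k = 1348.785 → ⌈·⌉ = 1349
j=9: r + 8k = 1520.585 → ⌈·⌉ = 1521
j=10: r + 9k = 1692.385 → ⌈·⌉ = 1693
j=11: r + 10k = 1864.185 → ⌈·⌉ = 1865
j=12: r + 11k = 2035.985 → ⌈·⌉ = 2036
j=13: r + 12k = 2207.785 → ⌈·⌉ = 2208
j=14: r + 13k = 2379.585 → ⌈·⌉ = 2380
j=15: r + 14k = 2551.385 → ⌈·⌉ = 2552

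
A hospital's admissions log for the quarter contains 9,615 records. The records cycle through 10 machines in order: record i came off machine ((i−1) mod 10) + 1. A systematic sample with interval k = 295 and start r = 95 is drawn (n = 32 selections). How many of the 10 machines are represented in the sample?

2

Consecutive selections differ by k = 295, so their machine numbers differ by 295 mod 10 = 5.
gcd(295, 10) = 5, so the sample visits 10/5 = 2 distinct residues mod 10.
Start 95 is machine 5; the machines hit are 5, 10.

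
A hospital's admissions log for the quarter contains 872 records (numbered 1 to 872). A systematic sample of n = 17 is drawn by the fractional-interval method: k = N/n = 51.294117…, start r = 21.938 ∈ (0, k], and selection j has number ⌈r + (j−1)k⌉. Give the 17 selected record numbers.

22, 74, 125, 176, 228, 279, 330, 381, 433, 484, 535, 587, 638, 689, 741, 792, 843

j=1: r + 0k = 21.938 → ⌈·⌉ = 22
j=2: r + 1k = 73.232117… → ⌈·⌉ = 74
j=3: r + 2k = 124.526235… → ⌈·⌉ = 125
j=4: r + 3k = 175.820352… → ⌈·⌉ = 176
j=5: r + 4k = 227.114470… → ⌈·⌉ = 228
j=6: r + 5k = 278.408588… → ⌈·⌉ = 279
j=7: r + 6k = 329.702705… → ⌈·⌉ = 330
j=8: r + 7k = 380.996823… → ⌈·⌉ = 381
j=9: r + 8k = 432.290941… → ⌈·⌉ = 433
j=10: r + 9k = 483.585058… → ⌈·⌉ = 484
j=11: r + 10k = 534.879176… → ⌈·⌉ = 535
j=12: r + 11k = 586.173294… → ⌈·⌉ = 587
j=13: r + 12k = 637.467411… → ⌈·⌉ = 638
j=14: r + 13k = 688.761529… → ⌈·⌉ = 689
j=15: r + 14k = 740.055647… → ⌈·⌉ = 741
j=16: r + 15k = 791.349764… → ⌈·⌉ = 792
j=17: r + 16k = 842.643882… → ⌈·⌉ = 843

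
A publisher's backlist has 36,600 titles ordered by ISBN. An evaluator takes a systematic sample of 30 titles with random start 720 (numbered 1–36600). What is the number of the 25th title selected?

30000

k = 36600/30 = 1220
25th selection = r + (25−1)·k = 720 + 24×1220 = 720 + 29280 = 30000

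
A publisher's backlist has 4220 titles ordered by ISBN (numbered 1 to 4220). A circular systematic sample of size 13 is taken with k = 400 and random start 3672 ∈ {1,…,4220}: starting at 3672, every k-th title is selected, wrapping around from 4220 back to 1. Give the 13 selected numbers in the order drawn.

Selection 1: 3672
Selection 2: 3672 + 400 = 4072
Selection 3: 4072 + 400 = 4472 → 4472 − 4220 = 252
Selection 4: 252 + 400 = 652
Selection 5: 652 + 400 = 1052
Selection 6: 1052 + 400 = 1452
Selection 7: 1452 + 400 = 1852
Selection 8: 1852 + 400 = 2252
Selection 9: 2252 + 400 = 2652
Selection 10: 2652 + 400 = 3052
Selection 11: 3052 + 400 = 3452
Selection 12: 3452 + 400 = 3852
Selection 13: 3852 + 400 = 4252 → 4252 − 4220 = 32

3672, 4072, 252, 652, 1052, 1452, 1852, 2252, 2652, 3052, 3452, 3852, 32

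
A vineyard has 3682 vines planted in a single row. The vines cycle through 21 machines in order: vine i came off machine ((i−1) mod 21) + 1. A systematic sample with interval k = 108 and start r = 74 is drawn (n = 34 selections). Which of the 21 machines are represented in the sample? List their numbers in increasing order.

2, 5, 8, 11, 14, 17, 20

Consecutive selections differ by k = 108, so their machine numbers differ by 108 mod 21 = 3.
gcd(108, 21) = 3, so the sample visits 21/3 = 7 distinct residues mod 21.
Start 74 is machine 11; the machines hit are 2, 5, 8, 11, 14, 17, 20.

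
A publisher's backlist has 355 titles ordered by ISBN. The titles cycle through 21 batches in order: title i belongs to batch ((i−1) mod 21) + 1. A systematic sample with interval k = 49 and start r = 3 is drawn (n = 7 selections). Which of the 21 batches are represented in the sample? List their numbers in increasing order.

Consecutive selections differ by k = 49, so their batch numbers differ by 49 mod 21 = 7.
gcd(49, 21) = 7, so the sample visits 21/7 = 3 distinct residues mod 21.
Start 3 is batch 3; the batches hit are 3, 10, 17.

3, 10, 17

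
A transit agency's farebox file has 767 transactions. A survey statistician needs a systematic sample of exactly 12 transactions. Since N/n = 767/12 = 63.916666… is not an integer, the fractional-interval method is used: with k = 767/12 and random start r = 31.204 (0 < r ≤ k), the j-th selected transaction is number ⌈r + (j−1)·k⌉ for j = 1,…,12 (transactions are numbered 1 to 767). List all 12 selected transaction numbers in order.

j=1: r + 0k = 31.204 → ⌈·⌉ = 32
j=2: r + 1k = 95.120666… → ⌈·⌉ = 96
j=3: r + 2k = 159.037333… → ⌈·⌉ = 160
j=4: r + 3k = 222.954 → ⌈·⌉ = 223
j=5: r + 4k = 286.870666… → ⌈·⌉ = 287
j=6: r + 5k = 350.787333… → ⌈·⌉ = 351
j=7: r + 6k = 414.704 → ⌈·⌉ = 415
j=8: r + 7k = 478.620666… → ⌈·⌉ = 479
j=9: r + 8k = 542.537333… → ⌈·⌉ = 543
j=10: r + 9k = 606.454 → ⌈·⌉ = 607
j=11: r + 10k = 670.370666… → ⌈·⌉ = 671
j=12: r + 11k = 734.287333… → ⌈·⌉ = 735

32, 96, 160, 223, 287, 351, 415, 479, 543, 607, 671, 735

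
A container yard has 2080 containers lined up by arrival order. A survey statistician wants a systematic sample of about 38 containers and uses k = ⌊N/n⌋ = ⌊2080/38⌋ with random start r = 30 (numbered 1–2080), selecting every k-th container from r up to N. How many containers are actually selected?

k = ⌊2080/38⌋ = 54
Achieved size = ⌊(2080 − 30)/54⌋ + 1 = ⌊2050/54⌋ + 1 = 37 + 1 = 38
(last selection: 30 + 37×54 = 2028 ≤ 2080; next would be 2082 > 2080)

38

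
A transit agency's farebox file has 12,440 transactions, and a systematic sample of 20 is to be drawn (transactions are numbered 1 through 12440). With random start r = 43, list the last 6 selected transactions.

k = N/n = 12440/20 = 622
15th selection = 43 + 14×622 = 8751
16th: 8751 + 622 = 9373
17th: 9373 + 622 = 9995
18th: 9995 + 622 = 10617
19th: 10617 + 622 = 11239
20th: 11239 + 622 = 11861

8751, 9373, 9995, 10617, 11239, 11861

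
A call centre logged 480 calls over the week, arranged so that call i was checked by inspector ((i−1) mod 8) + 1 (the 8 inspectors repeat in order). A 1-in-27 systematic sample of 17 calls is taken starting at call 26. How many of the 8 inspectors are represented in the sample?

Consecutive selections differ by k = 27, so their inspector numbers differ by 27 mod 8 = 3.
gcd(27, 8) = 1, so the sample visits 8/1 = 8 distinct residues mod 8.
Start 26 is inspector 2; the inspectors hit are 1, 2, 3, 4, 5, 6, 7, 8.

8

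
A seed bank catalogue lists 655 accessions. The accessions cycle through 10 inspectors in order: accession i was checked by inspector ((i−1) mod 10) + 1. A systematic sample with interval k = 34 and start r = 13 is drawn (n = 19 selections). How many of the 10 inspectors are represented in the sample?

5

Consecutive selections differ by k = 34, so their inspector numbers differ by 34 mod 10 = 4.
gcd(34, 10) = 2, so the sample visits 10/2 = 5 distinct residues mod 10.
Start 13 is inspector 3; the inspectors hit are 1, 3, 5, 7, 9.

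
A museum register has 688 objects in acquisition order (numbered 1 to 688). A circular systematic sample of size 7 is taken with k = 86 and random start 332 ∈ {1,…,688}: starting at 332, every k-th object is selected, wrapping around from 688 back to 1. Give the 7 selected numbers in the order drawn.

332, 418, 504, 590, 676, 74, 160

Selection 1: 332
Selection 2: 332 + 86 = 418
Selection 3: 418 + 86 = 504
Selection 4: 504 + 86 = 590
Selection 5: 590 + 86 = 676
Selection 6: 676 + 86 = 762 → 762 − 688 = 74
Selection 7: 74 + 86 = 160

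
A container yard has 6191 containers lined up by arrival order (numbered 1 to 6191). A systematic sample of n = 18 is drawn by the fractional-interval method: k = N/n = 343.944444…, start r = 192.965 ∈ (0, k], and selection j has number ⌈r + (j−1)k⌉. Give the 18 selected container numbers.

193, 537, 881, 1225, 1569, 1913, 2257, 2601, 2945, 3289, 3633, 3977, 4321, 4665, 5009, 5353, 5697, 6041

j=1: r + 0k = 192.965 → ⌈·⌉ = 193
j=2: r + 1k = 536.909444… → ⌈·⌉ = 537
j=3: r + 2k = 880.853888… → ⌈·⌉ = 881
j=4: r + 3k = 1224.798333… → ⌈·⌉ = 1225
j=5: r + 4k = 1568.742777… → ⌈·⌉ = 1569
j=6: r + 5k = 1912.687222… → ⌈·⌉ = 1913
j=7: r + 6k = 2256.631666… → ⌈·⌉ = 2257
j=8: r + 7k = 2600.576111… → ⌈·⌉ = 2601
j=9: r + 8k = 2944.520555… → ⌈·⌉ = 2945
j=10: r + 9k = 3288.465 → ⌈·⌉ = 3289
j=11: r + 10k = 3632.409444… → ⌈·⌉ = 3633
j=12: r + 11k = 3976.353888… → ⌈·⌉ = 3977
j=13: r + 12k = 4320.298333… → ⌈·⌉ = 4321
j=14: r + 13k = 4664.242777… → ⌈·⌉ = 4665
j=15: r + 14k = 5008.187222… → ⌈·⌉ = 5009
j=16: r + 15k = 5352.131666… → ⌈·⌉ = 5353
j=17: r + 16k = 5696.076111… → ⌈·⌉ = 5697
j=18: r + 17k = 6040.020555… → ⌈·⌉ = 6041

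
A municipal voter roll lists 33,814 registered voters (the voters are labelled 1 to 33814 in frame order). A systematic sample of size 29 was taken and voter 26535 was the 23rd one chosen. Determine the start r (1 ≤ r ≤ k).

883

k = 33814/29 = 1166
r = 26535 − (23−1)×1166 = 26535 − 25652 = 883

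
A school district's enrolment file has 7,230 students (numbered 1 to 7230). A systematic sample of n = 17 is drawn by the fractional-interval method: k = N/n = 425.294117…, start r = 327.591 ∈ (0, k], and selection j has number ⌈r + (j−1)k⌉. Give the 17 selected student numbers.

j=1: r + 0k = 327.591 → ⌈·⌉ = 328
j=2: r + 1k = 752.885117… → ⌈·⌉ = 753
j=3: r + 2k = 1178.179235… → ⌈·⌉ = 1179
j=4: r + 3k = 1603.473352… → ⌈·⌉ = 1604
j=5: r + 4k = 2028.767470… → ⌈·⌉ = 2029
j=6: r + 5k = 2454.061588… → ⌈·⌉ = 2455
j=7: r + 6k = 2879.355705… → ⌈·⌉ = 2880
j=8: r + 7k = 3304.649823… → ⌈·⌉ = 3305
j=9: r + 8k = 3729.943941… → ⌈·⌉ = 3730
j=10: r + 9k = 4155.238058… → ⌈·⌉ = 4156
j=11: r + 10k = 4580.532176… → ⌈·⌉ = 4581
j=12: r + 11k = 5005.826294… → ⌈·⌉ = 5006
j=13: r + 12k = 5431.120411… → ⌈·⌉ = 5432
j=14: r + 13k = 5856.414529… → ⌈·⌉ = 5857
j=15: r + 14k = 6281.708647… → ⌈·⌉ = 6282
j=16: r + 15k = 6707.002764… → ⌈·⌉ = 6708
j=17: r + 16k = 7132.296882… → ⌈·⌉ = 7133

328, 753, 1179, 1604, 2029, 2455, 2880, 3305, 3730, 4156, 4581, 5006, 5432, 5857, 6282, 6708, 7133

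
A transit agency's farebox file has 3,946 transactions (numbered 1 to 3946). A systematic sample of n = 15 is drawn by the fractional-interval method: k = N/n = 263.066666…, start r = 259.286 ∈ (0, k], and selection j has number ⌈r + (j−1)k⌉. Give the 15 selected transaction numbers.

260, 523, 786, 1049, 1312, 1575, 1838, 2101, 2364, 2627, 2890, 3154, 3417, 3680, 3943

j=1: r + 0k = 259.286 → ⌈·⌉ = 260
j=2: r + 1k = 522.352666… → ⌈·⌉ = 523
j=3: r + 2k = 785.419333… → ⌈·⌉ = 786
j=4: r + 3k = 1048.486 → ⌈·⌉ = 1049
j=5: r + 4k = 1311.552666… → ⌈·⌉ = 1312
j=6: r + 5k = 1574.619333… → ⌈·⌉ = 1575
j=7: r + 6k = 1837.686 → ⌈·⌉ = 1838
j=8: r + 7k = 2100.752666… → ⌈·⌉ = 2101
j=9: r + 8k = 2363.819333… → ⌈·⌉ = 2364
j=10: r + 9k = 2626.886 → ⌈·⌉ = 2627
j=11: r + 10k = 2889.952666… → ⌈·⌉ = 2890
j=12: r + 11k = 3153.019333… → ⌈·⌉ = 3154
j=13: r + 12k = 3416.086 → ⌈·⌉ = 3417
j=14: r + 13k = 3679.152666… → ⌈·⌉ = 3680
j=15: r + 14k = 3942.219333… → ⌈·⌉ = 3943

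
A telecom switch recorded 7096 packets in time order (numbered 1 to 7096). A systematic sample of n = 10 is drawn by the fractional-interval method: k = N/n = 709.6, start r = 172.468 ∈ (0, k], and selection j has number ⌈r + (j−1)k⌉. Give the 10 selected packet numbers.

173, 883, 1592, 2302, 3011, 3721, 4431, 5140, 5850, 6559

j=1: r + 0k = 172.468 → ⌈·⌉ = 173
j=2: r + 1k = 882.068 → ⌈·⌉ = 883
j=3: r + 2k = 1591.668 → ⌈·⌉ = 1592
j=4: r + 3k = 2301.268 → ⌈·⌉ = 2302
j=5: r + 4k = 3010.868 → ⌈·⌉ = 3011
j=6: r + 5k = 3720.468 → ⌈·⌉ = 3721
j=7: r + 6k = 4430.068 → ⌈·⌉ = 4431
j=8: r + 7k = 5139.668 → ⌈·⌉ = 5140
j=9: r + 8k = 5849.268 → ⌈·⌉ = 5850
j=10: r + 9k = 6558.868 → ⌈·⌉ = 6559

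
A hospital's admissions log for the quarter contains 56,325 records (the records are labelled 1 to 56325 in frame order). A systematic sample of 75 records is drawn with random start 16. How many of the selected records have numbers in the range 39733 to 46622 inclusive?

10

k = 56325/75 = 751
First selection ≥ 39733: 16 + ⌈(39733−16)/751⌉·751 = 16 + 53×751 = 39819
Last selection ≤ 46622: 16 + ⌊(46622−16)/751⌋·751 = 16 + 62×751 = 46578
Count = 62 − 53 + 1 = 10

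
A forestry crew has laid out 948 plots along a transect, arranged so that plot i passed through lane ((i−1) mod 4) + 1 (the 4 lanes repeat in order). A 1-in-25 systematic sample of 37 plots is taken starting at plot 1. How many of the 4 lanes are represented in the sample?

Consecutive selections differ by k = 25, so their lane numbers differ by 25 mod 4 = 1.
gcd(25, 4) = 1, so the sample visits 4/1 = 4 distinct residues mod 4.
Start 1 is lane 1; the lanes hit are 1, 2, 3, 4.

4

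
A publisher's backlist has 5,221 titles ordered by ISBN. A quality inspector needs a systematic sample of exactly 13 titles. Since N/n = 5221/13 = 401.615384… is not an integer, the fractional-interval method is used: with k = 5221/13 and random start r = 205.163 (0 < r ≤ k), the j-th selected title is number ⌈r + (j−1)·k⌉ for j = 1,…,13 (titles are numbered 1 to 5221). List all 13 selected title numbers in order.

206, 607, 1009, 1411, 1812, 2214, 2615, 3017, 3419, 3820, 4222, 4623, 5025

j=1: r + 0k = 205.163 → ⌈·⌉ = 206
j=2: r + 1k = 606.778384… → ⌈·⌉ = 607
j=3: r + 2k = 1008.393769… → ⌈·⌉ = 1009
j=4: r + 3k = 1410.009153… → ⌈·⌉ = 1411
j=5: r + 4k = 1811.624538… → ⌈·⌉ = 1812
j=6: r + 5k = 2213.239923… → ⌈·⌉ = 2214
j=7: r + 6k = 2614.855307… → ⌈·⌉ = 2615
j=8: r + 7k = 3016.470692… → ⌈·⌉ = 3017
j=9: r + 8k = 3418.086076… → ⌈·⌉ = 3419
j=10: r + 9k = 3819.701461… → ⌈·⌉ = 3820
j=11: r + 10k = 4221.316846… → ⌈·⌉ = 4222
j=12: r + 11k = 4622.932230… → ⌈·⌉ = 4623
j=13: r + 12k = 5024.547615… → ⌈·⌉ = 5025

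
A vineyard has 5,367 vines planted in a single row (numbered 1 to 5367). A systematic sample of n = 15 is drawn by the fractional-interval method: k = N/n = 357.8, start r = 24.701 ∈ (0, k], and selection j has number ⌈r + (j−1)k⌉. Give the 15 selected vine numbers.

25, 383, 741, 1099, 1456, 1814, 2172, 2530, 2888, 3245, 3603, 3961, 4319, 4677, 5034

j=1: r + 0k = 24.701 → ⌈·⌉ = 25
j=2: r + 1k = 382.501 → ⌈·⌉ = 383
j=3: r + 2k = 740.301 → ⌈·⌉ = 741
j=4: r + 3k = 1098.101 → ⌈·⌉ = 1099
j=5: r + 4k = 1455.901 → ⌈·⌉ = 1456
j=6: r + 5k = 1813.701 → ⌈·⌉ = 1814
j=7: r + 6k = 2171.501 → ⌈·⌉ = 2172
j=8: r + 7k = 2529.301 → ⌈·⌉ = 2530
j=9: r + 8k = 2887.101 → ⌈·⌉ = 2888
j=10: r + 9k = 3244.901 → ⌈·⌉ = 3245
j=11: r + 10k = 3602.701 → ⌈·⌉ = 3603
j=12: r + 11k = 3960.501 → ⌈·⌉ = 3961
j=13: r + 12k = 4318.301 → ⌈·⌉ = 4319
j=14: r + 13k = 4676.101 → ⌈·⌉ = 4677
j=15: r + 14k = 5033.901 → ⌈·⌉ = 5034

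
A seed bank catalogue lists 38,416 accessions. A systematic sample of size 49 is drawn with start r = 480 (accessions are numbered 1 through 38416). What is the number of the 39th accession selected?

k = 38416/49 = 784
39th selection = r + (39−1)·k = 480 + 38×784 = 480 + 29792 = 30272

30272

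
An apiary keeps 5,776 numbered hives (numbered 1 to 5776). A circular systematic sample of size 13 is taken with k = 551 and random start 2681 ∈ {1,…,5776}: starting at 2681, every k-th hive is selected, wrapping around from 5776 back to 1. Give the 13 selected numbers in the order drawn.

Selection 1: 2681
Selection 2: 2681 + 551 = 3232
Selection 3: 3232 + 551 = 3783
Selection 4: 3783 + 551 = 4334
Selection 5: 4334 + 551 = 4885
Selection 6: 4885 + 551 = 5436
Selection 7: 5436 + 551 = 5987 → 5987 − 5776 = 211
Selection 8: 211 + 551 = 762
Selection 9: 762 + 551 = 1313
Selection 10: 1313 + 551 = 1864
Selection 11: 1864 + 551 = 2415
Selection 12: 2415 + 551 = 2966
Selection 13: 2966 + 551 = 3517

2681, 3232, 3783, 4334, 4885, 5436, 211, 762, 1313, 1864, 2415, 2966, 3517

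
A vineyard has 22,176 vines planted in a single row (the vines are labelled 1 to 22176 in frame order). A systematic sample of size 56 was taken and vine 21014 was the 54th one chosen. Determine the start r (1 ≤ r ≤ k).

26

k = 22176/56 = 396
r = 21014 − (54−1)×396 = 21014 − 20988 = 26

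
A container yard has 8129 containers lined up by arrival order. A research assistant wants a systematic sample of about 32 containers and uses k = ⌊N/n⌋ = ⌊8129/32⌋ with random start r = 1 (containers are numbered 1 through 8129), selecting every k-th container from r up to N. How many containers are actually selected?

33

k = ⌊8129/32⌋ = 254
Achieved size = ⌊(8129 − 1)/254⌋ + 1 = ⌊8128/254⌋ + 1 = 32 + 1 = 33
(last selection: 1 + 32×254 = 8129 ≤ 8129; next would be 8383 > 8129)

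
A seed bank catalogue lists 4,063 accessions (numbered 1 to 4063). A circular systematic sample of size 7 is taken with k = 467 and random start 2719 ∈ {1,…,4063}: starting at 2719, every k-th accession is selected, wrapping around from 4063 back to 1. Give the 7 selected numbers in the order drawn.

Selection 1: 2719
Selection 2: 2719 + 467 = 3186
Selection 3: 3186 + 467 = 3653
Selection 4: 3653 + 467 = 4120 → 4120 − 4063 = 57
Selection 5: 57 + 467 = 524
Selection 6: 524 + 467 = 991
Selection 7: 991 + 467 = 1458

2719, 3186, 3653, 57, 524, 991, 1458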